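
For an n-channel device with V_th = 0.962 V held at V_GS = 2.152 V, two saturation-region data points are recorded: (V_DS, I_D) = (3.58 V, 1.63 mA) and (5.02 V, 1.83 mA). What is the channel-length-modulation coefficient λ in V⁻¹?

With V_GS fixed, I_D ∝ (1 + λ V_DS) in saturation, so I_D2/I_D1 = (1 + λ V_DS2)/(1 + λ V_DS1).
1.83/1.63 = 1.123 = (1 + 5.02 λ)/(1 + 3.58 λ).
Solving: λ (I_D1 V_DS2 − I_D2 V_DS1) = I_D2 − I_D1, so λ = (1.83 − 1.63) / (1.63 × 5.02 − 1.83 × 3.58) = 0.2 / 1.63 = 0.123 V⁻¹.

λ = 0.123 V⁻¹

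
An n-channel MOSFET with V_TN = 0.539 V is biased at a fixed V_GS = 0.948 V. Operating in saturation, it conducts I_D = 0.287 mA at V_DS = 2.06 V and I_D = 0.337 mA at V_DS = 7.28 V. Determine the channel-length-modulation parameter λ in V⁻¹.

With V_GS fixed, I_D ∝ (1 + λ V_DS) in saturation, so I_D2/I_D1 = (1 + λ V_DS2)/(1 + λ V_DS1).
0.337/0.287 = 1.174 = (1 + 7.28 λ)/(1 + 2.06 λ).
Solving: λ (I_D1 V_DS2 − I_D2 V_DS1) = I_D2 − I_D1, so λ = (0.337 − 0.287) / (0.287 × 7.28 − 0.337 × 2.06) = 0.05 / 1.4 = 0.0358 V⁻¹.

λ = 0.0358 V⁻¹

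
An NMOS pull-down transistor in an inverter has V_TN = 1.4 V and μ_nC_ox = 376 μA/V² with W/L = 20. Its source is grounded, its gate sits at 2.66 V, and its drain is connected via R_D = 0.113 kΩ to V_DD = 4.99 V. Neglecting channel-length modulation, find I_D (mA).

V_GS = V_G = 2.66 V, so V_ov = 2.66 − 1.4 = 1.26 V.
k_n = μ_nC_ox · (W/L) = 7.52 mA/V².
Assume saturation: I_D = ½ k_n V_ov² = 0.5 × 7.52 × 1.26² = 5.97 mA, giving V_DS = V_DD − I_D R_D = 4.99 − 5.97 × 0.113 = 4.32 V.
V_DS = 4.32 V ≥ V_ov = 1.26 V, confirming saturation.

I_D = 5.97 mA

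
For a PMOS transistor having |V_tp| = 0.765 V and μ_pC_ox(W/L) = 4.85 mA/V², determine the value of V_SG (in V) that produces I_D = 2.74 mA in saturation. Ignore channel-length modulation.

In saturation I_D = ½ k_p (V_SG − |V_tp|)², so V_SG − |V_tp| = √(2 I_D / k_p) = √(2 × 2.74 / 4.85) = 1.06 V.
V_SG = 0.765 + 1.06 = 1.83 V.

V_SG = 1.83 V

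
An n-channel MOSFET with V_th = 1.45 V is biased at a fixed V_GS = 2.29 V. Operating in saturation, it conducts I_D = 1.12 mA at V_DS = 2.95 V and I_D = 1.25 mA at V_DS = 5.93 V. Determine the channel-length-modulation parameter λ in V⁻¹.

With V_GS fixed, I_D ∝ (1 + λ V_DS) in saturation, so I_D2/I_D1 = (1 + λ V_DS2)/(1 + λ V_DS1).
1.25/1.12 = 1.116 = (1 + 5.93 λ)/(1 + 2.95 λ).
Solving: λ (I_D1 V_DS2 − I_D2 V_DS1) = I_D2 − I_D1, so λ = (1.25 − 1.12) / (1.12 × 5.93 − 1.25 × 2.95) = 0.13 / 2.95 = 0.044 V⁻¹.

λ = 0.0440 V⁻¹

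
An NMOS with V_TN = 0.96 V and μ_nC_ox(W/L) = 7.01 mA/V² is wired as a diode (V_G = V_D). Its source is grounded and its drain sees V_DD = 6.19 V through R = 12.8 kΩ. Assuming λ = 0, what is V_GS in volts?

V_GS = 1.29 V

With gate tied to drain, V_GS = V_DS ≥ V_GS − V_TN, so the device is in saturation.
KCL at the drain: ½ k_n (V_GS − V_TN)² = (V_DD − V_GS)/R.
Let x = V_GS − 0.96. Then 44.9 x² + x − 5.23 = 0, giving x = 0.33 V (positive root), so V_GS = 1.29 V.
I_D = (V_DD − V_GS)/R = (6.19 − 1.29) / 12.8 = 0.383 mA.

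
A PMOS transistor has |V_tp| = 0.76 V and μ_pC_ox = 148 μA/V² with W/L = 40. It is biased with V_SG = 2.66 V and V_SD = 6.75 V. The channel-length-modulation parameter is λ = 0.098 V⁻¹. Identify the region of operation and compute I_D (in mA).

Saturation; I_D = 17.8 mA

k_p = μ_pC_ox · (W/L) = 5.92 mA/V².
V_ov = V_SG − |V_tp| = 2.66 − 0.76 = 1.9 V.
Since V_SD = 6.75 V ≥ V_ov = 1.9 V, the device is in saturation.
I_D = ½ k_p V_ov² (1 + λ V_SD) = 0.5 × 5.92 × 1.9² × (1 + 0.098 × 6.75) = 17.8 mA.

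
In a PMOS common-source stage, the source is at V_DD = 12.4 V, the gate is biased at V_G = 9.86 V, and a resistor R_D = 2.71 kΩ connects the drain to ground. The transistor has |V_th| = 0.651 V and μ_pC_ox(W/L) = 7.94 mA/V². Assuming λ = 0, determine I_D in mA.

I_D = 4.46 mA

V_SG = V_DD − V_G = 12.4 − 9.86 = 2.54 V, so V_ov = 2.54 − 0.651 = 1.89 V.
Assume saturation: I_D = ½ k_p V_ov² = 0.5 × 7.94 × 1.89² = 14.2 mA, giving V_SD = V_DD − I_D R_D = 12.4 − 14.2 × 2.71 = -26 V.
But -26 V < V_ov = 1.89 V, so the device is actually in triode.
In triode I_D = k_p[V_ov V_SD − ½ V_SD²] and I_D = (V_DD − V_SD)/R_D. Equating: 10.8 V_SD² − 41.65 V_SD + 12.4 = 0, giving V_SD = 0.325 V (the root below V_ov).
I_D = (12.4 − 0.325) / 2.71 = 4.46 mA.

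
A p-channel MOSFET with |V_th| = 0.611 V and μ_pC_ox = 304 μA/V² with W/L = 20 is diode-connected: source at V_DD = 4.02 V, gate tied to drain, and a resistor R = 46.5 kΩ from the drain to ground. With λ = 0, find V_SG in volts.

V_SG = 0.763 V

With gate tied to drain, V_SG = V_SD ≥ V_SG − |V_th|, so the device is in saturation.
k_p = μ_pC_ox · (W/L) = 6.08 mA/V².
KCL at the drain: ½ k_p (V_SG − |V_th|)² = (V_DD − V_SG)/R.
Let x = V_SG − 0.611. Then 141 x² + x − 3.409 = 0, giving x = 0.152 V (positive root), so V_SG = 0.763 V.
I_D = (V_DD − V_SG)/R = (4.02 − 0.763) / 46.5 = 0.07 mA.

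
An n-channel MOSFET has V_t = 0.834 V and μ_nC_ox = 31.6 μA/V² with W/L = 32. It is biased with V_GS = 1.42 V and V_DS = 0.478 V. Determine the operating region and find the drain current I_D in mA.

k_n = μ_nC_ox · (W/L) = 1.011 mA/V².
V_ov = V_GS − V_t = 1.42 − 0.834 = 0.586 V.
Since V_DS = 0.478 V < V_ov = 0.586 V, the device is in the triode region.
I_D = k_n [V_ov · V_DS − ½ V_DS²] = 1.011 × [0.586 × 0.478 − 0.5 × 0.478²] = 0.168 mA.

Triode; I_D = 0.168 mA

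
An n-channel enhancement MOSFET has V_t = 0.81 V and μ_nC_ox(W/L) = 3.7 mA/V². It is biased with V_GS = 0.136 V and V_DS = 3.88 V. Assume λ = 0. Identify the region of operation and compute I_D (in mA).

Cutoff; I_D = 0 mA

V_GS = 0.136 V < V_t = 0.81 V, so the transistor is in cutoff.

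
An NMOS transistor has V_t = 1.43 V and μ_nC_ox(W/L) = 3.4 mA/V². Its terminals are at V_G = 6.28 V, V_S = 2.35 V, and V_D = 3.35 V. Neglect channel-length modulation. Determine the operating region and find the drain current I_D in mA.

V_GS = V_G − V_S = 6.28 − 2.35 = 3.93 V; V_DS = V_D − V_S = 3.35 − 2.35 = 1 V.
V_ov = V_GS − V_t = 3.93 − 1.43 = 2.5 V.
Since V_DS = 1 V < V_ov = 2.5 V, the device is in the triode region.
I_D = k_n [V_ov · V_DS − ½ V_DS²] = 3.4 × [2.5 × 1 − 0.5 × 1²] = 6.8 mA.

Triode; I_D = 6.80 mA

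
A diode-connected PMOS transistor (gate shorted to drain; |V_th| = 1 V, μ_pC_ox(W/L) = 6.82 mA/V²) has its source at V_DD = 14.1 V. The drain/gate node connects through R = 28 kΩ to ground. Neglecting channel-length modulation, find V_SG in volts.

With gate tied to drain, V_SG = V_SD ≥ V_SG − |V_th|, so the device is in saturation.
KCL at the drain: ½ k_p (V_SG − |V_th|)² = (V_DD − V_SG)/R.
Let x = V_SG − 1. Then 95.5 x² + x − 13.1 = 0, giving x = 0.365 V (positive root), so V_SG = 1.37 V.
I_D = (V_DD − V_SG)/R = (14.1 − 1.37) / 28 = 0.455 mA.

V_SG = 1.37 V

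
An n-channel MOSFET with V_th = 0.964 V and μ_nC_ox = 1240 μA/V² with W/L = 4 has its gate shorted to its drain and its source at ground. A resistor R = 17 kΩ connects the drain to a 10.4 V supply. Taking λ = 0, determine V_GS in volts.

With gate tied to drain, V_GS = V_DS ≥ V_GS − V_th, so the device is in saturation.
k_n = μ_nC_ox · (W/L) = 4.96 mA/V².
KCL at the drain: ½ k_n (V_GS − V_th)² = (V_DD − V_GS)/R.
Let x = V_GS − 0.964. Then 42.2 x² + x − 9.436 = 0, giving x = 0.461 V (positive root), so V_GS = 1.43 V.
I_D = (V_DD − V_GS)/R = (10.4 − 1.43) / 17 = 0.528 mA.

V_GS = 1.43 V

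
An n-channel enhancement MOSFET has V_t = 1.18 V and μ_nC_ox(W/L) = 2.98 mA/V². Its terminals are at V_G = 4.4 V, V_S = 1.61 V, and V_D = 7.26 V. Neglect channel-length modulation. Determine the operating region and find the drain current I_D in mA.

Saturation; I_D = 3.86 mA

V_GS = V_G − V_S = 4.4 − 1.61 = 2.79 V; V_DS = V_D − V_S = 7.26 − 1.61 = 5.65 V.
V_ov = V_GS − V_t = 2.79 − 1.18 = 1.61 V.
Since V_DS = 5.65 V ≥ V_ov = 1.61 V, the device is in saturation.
I_D = ½ k_n V_ov² = 0.5 × 2.98 × 1.61² = 3.86 mA.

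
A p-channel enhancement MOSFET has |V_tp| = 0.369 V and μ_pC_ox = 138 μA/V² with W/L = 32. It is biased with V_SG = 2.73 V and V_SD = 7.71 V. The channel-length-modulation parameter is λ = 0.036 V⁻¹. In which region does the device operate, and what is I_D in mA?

k_p = μ_pC_ox · (W/L) = 4.416 mA/V².
V_ov = V_SG − |V_tp| = 2.73 − 0.369 = 2.36 V.
Since V_SD = 7.71 V ≥ V_ov = 2.36 V, the device is in saturation.
I_D = ½ k_p V_ov² (1 + λ V_SD) = 0.5 × 4.416 × 2.36² × (1 + 0.036 × 7.71) = 15.7 mA.

Saturation; I_D = 15.7 mA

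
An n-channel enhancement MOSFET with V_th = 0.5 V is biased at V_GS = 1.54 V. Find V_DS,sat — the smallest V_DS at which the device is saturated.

V_DS,sat = 1.04 V

The boundary between triode and saturation is V_DS = V_GS − V_th = V_ov.
V_ov = 1.54 − 0.5 = 1.04 V.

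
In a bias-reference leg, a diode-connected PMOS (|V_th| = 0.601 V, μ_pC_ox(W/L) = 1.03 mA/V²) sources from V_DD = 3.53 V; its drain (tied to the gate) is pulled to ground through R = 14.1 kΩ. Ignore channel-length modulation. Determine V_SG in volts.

With gate tied to drain, V_SG = V_SD ≥ V_SG − |V_th|, so the device is in saturation.
KCL at the drain: ½ k_p (V_SG − |V_th|)² = (V_DD − V_SG)/R.
Let x = V_SG − 0.601. Then 7.26 x² + x − 2.929 = 0, giving x = 0.57 V (positive root), so V_SG = 1.17 V.
I_D = (V_DD − V_SG)/R = (3.53 − 1.17) / 14.1 = 0.167 mA.

V_SG = 1.17 V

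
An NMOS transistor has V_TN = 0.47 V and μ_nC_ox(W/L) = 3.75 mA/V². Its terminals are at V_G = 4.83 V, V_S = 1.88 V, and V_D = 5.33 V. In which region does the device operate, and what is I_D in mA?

V_GS = V_G − V_S = 4.83 − 1.88 = 2.95 V; V_DS = V_D − V_S = 5.33 − 1.88 = 3.45 V.
V_ov = V_GS − V_TN = 2.95 − 0.47 = 2.48 V.
Since V_DS = 3.45 V ≥ V_ov = 2.48 V, the device is in saturation.
I_D = ½ k_n V_ov² = 0.5 × 3.75 × 2.48² = 11.5 mA.

Saturation; I_D = 11.5 mA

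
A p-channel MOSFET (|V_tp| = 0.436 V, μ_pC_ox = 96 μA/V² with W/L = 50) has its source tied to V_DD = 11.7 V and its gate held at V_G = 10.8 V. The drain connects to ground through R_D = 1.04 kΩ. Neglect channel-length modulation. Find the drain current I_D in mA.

V_SG = V_DD − V_G = 11.7 − 10.8 = 0.9 V, so V_ov = 0.9 − 0.436 = 0.464 V.
k_p = μ_pC_ox · (W/L) = 4.8 mA/V².
Assume saturation: I_D = ½ k_p V_ov² = 0.5 × 4.8 × 0.464² = 0.517 mA, giving V_SD = V_DD − I_D R_D = 11.7 − 0.517 × 1.04 = 11.2 V.
V_SD = 11.2 V ≥ V_ov = 0.464 V, confirming saturation.

I_D = 0.517 mA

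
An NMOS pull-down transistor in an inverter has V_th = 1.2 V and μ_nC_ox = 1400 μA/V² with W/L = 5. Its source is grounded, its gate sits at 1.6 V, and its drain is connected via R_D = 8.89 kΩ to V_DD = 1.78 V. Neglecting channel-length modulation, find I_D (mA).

V_GS = V_G = 1.6 V, so V_ov = 1.6 − 1.2 = 0.4 V.
k_n = μ_nC_ox · (W/L) = 7 mA/V².
Assume saturation: I_D = ½ k_n V_ov² = 0.5 × 7 × 0.4² = 0.56 mA, giving V_DS = V_DD − I_D R_D = 1.78 − 0.56 × 8.89 = -3.2 V.
But -3.2 V < V_ov = 0.4 V, so the device is actually in triode.
In triode I_D = k_n[V_ov V_DS − ½ V_DS²] and I_D = (V_DD − V_DS)/R_D. Equating: 31.1 V_DS² − 25.89 V_DS + 1.78 = 0, giving V_DS = 0.0756 V (the root below V_ov).
I_D = (1.78 − 0.0756) / 8.89 = 0.192 mA.

I_D = 0.192 mA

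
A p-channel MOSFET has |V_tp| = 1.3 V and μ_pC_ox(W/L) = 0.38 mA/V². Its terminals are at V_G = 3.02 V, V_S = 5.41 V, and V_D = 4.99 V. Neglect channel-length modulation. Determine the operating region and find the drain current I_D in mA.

Triode; I_D = 0.140 mA

V_SG = V_S − V_G = 5.41 − 3.02 = 2.39 V; V_SD = V_S − V_D = 5.41 − 4.99 = 0.42 V.
V_ov = V_SG − |V_tp| = 2.39 − 1.3 = 1.09 V.
Since V_SD = 0.42 V < V_ov = 1.09 V, the device is in the triode region.
I_D = k_p [V_ov · V_SD − ½ V_SD²] = 0.38 × [1.09 × 0.42 − 0.5 × 0.42²] = 0.14 mA.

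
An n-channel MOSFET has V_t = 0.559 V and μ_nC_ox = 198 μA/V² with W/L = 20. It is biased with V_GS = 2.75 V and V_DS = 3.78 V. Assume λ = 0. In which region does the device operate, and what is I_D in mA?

Saturation; I_D = 9.50 mA

k_n = μ_nC_ox · (W/L) = 3.96 mA/V².
V_ov = V_GS − V_t = 2.75 − 0.559 = 2.19 V.
Since V_DS = 3.78 V ≥ V_ov = 2.19 V, the device is in saturation.
I_D = ½ k_n V_ov² = 0.5 × 3.96 × 2.19² = 9.5 mA.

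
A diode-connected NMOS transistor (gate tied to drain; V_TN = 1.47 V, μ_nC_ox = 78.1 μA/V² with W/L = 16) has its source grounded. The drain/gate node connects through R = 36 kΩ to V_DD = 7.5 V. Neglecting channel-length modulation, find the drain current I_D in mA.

With gate tied to drain, V_GS = V_DS ≥ V_GS − V_TN, so the device is in saturation.
k_n = μ_nC_ox · (W/L) = 1.25 mA/V².
KCL at the drain: ½ k_n (V_GS − V_TN)² = (V_DD − V_GS)/R.
Let x = V_GS − 1.47. Then 22.5 x² + x − 6.03 = 0, giving x = 0.496 V (positive root), so V_GS = 1.97 V.
I_D = (V_DD − V_GS)/R = (7.5 − 1.97) / 36 = 0.154 mA.

I_D = 0.154 mA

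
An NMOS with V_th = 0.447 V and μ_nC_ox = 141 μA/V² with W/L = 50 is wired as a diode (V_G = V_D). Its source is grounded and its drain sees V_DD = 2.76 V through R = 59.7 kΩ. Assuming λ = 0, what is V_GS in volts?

With gate tied to drain, V_GS = V_DS ≥ V_GS − V_th, so the device is in saturation.
k_n = μ_nC_ox · (W/L) = 7.05 mA/V².
KCL at the drain: ½ k_n (V_GS − V_th)² = (V_DD − V_GS)/R.
Let x = V_GS − 0.447. Then 210 x² + x − 2.313 = 0, giving x = 0.102 V (positive root), so V_GS = 0.549 V.
I_D = (V_DD − V_GS)/R = (2.76 − 0.549) / 59.7 = 0.037 mA.

V_GS = 0.549 V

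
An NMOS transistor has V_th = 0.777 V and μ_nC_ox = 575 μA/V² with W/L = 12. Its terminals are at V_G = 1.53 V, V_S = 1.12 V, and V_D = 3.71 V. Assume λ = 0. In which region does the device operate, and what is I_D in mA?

Cutoff; I_D = 0 mA

V_GS = V_G − V_S = 1.53 − 1.12 = 0.41 V; V_DS = V_D − V_S = 3.71 − 1.12 = 2.59 V.
V_GS = 0.41 V < V_th = 0.777 V, so the transistor is in cutoff.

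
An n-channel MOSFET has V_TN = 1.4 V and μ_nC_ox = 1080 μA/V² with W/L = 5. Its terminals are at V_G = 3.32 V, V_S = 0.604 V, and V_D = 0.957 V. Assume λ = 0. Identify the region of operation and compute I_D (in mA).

Triode; I_D = 2.17 mA

V_GS = V_G − V_S = 3.32 − 0.604 = 2.72 V; V_DS = V_D − V_S = 0.957 − 0.604 = 0.353 V.
k_n = μ_nC_ox · (W/L) = 5.4 mA/V².
V_ov = V_GS − V_TN = 2.72 − 1.4 = 1.32 V.
Since V_DS = 0.353 V < V_ov = 1.32 V, the device is in the triode region.
I_D = k_n [V_ov · V_DS − ½ V_DS²] = 5.4 × [1.32 × 0.353 − 0.5 × 0.353²] = 2.17 mA.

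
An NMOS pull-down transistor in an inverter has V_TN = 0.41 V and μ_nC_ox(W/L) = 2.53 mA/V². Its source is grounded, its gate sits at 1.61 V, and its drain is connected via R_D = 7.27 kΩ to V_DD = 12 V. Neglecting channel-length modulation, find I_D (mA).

V_GS = V_G = 1.61 V, so V_ov = 1.61 − 0.41 = 1.2 V.
Assume saturation: I_D = ½ k_n V_ov² = 0.5 × 2.53 × 1.2² = 1.82 mA, giving V_DS = V_DD − I_D R_D = 12 − 1.82 × 7.27 = -1.24 V.
But -1.24 V < V_ov = 1.2 V, so the device is actually in triode.
In triode I_D = k_n[V_ov V_DS − ½ V_DS²] and I_D = (V_DD − V_DS)/R_D. Equating: 9.2 V_DS² − 23.07 V_DS + 12 = 0, giving V_DS = 0.736 V (the root below V_ov).
I_D = (12 − 0.736) / 7.27 = 1.55 mA.

I_D = 1.55 mA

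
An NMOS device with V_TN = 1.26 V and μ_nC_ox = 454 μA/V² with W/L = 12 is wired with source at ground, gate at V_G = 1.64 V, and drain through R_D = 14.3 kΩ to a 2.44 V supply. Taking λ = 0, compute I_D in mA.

V_GS = V_G = 1.64 V, so V_ov = 1.64 − 1.26 = 0.38 V.
k_n = μ_nC_ox · (W/L) = 5.448 mA/V².
Assume saturation: I_D = ½ k_n V_ov² = 0.5 × 5.448 × 0.38² = 0.393 mA, giving V_DS = V_DD − I_D R_D = 2.44 − 0.393 × 14.3 = -3.18 V.
But -3.18 V < V_ov = 0.38 V, so the device is actually in triode.
In triode I_D = k_n[V_ov V_DS − ½ V_DS²] and I_D = (V_DD − V_DS)/R_D. Equating: 39 V_DS² − 30.6 V_DS + 2.44 = 0, giving V_DS = 0.09 V (the root below V_ov).
I_D = (2.44 − 0.09) / 14.3 = 0.164 mA.

I_D = 0.164 mA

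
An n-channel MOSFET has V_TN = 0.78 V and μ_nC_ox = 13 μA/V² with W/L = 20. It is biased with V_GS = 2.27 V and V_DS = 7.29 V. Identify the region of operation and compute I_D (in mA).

k_n = μ_nC_ox · (W/L) = 0.26 mA/V².
V_ov = V_GS − V_TN = 2.27 − 0.78 = 1.49 V.
Since V_DS = 7.29 V ≥ V_ov = 1.49 V, the device is in saturation.
I_D = ½ k_n V_ov² = 0.5 × 0.26 × 1.49² = 0.289 mA.

Saturation; I_D = 0.289 mA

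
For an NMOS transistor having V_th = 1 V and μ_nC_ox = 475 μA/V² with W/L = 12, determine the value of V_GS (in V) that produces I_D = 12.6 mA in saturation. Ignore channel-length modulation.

V_GS = 3.10 V

k_n = μ_nC_ox · (W/L) = 5.7 mA/V².
In saturation I_D = ½ k_n (V_GS − V_th)², so V_GS − V_th = √(2 I_D / k_n) = √(2 × 12.6 / 5.7) = 2.1 V.
V_GS = 1 + 2.1 = 3.1 V.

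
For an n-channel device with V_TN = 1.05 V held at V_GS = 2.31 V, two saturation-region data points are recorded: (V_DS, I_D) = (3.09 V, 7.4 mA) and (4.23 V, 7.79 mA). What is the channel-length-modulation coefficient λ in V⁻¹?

With V_GS fixed, I_D ∝ (1 + λ V_DS) in saturation, so I_D2/I_D1 = (1 + λ V_DS2)/(1 + λ V_DS1).
7.79/7.4 = 1.053 = (1 + 4.23 λ)/(1 + 3.09 λ).
Solving: λ (I_D1 V_DS2 − I_D2 V_DS1) = I_D2 − I_D1, so λ = (7.79 − 7.4) / (7.4 × 4.23 − 7.79 × 3.09) = 0.39 / 7.23 = 0.0539 V⁻¹.

λ = 0.0539 V⁻¹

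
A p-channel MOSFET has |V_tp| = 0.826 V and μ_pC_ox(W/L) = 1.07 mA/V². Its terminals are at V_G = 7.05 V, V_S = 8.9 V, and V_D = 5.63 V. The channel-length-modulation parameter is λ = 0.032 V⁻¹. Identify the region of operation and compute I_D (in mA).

V_SG = V_S − V_G = 8.9 − 7.05 = 1.85 V; V_SD = V_S − V_D = 8.9 − 5.63 = 3.27 V.
V_ov = V_SG − |V_tp| = 1.85 − 0.826 = 1.02 V.
Since V_SD = 3.27 V ≥ V_ov = 1.02 V, the device is in saturation.
I_D = ½ k_p V_ov² (1 + λ V_SD) = 0.5 × 1.07 × 1.02² × (1 + 0.032 × 3.27) = 0.62 mA.

Saturation; I_D = 0.620 mA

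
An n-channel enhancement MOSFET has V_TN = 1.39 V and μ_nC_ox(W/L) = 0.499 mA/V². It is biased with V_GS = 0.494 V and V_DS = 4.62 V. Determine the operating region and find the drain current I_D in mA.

V_GS = 0.494 V < V_TN = 1.39 V, so the transistor is in cutoff.

Cutoff; I_D = 0 mA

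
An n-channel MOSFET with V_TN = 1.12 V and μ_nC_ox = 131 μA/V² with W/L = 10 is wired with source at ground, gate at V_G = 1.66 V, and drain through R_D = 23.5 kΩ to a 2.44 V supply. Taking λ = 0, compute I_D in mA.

I_D = 0.0970 mA

V_GS = V_G = 1.66 V, so V_ov = 1.66 − 1.12 = 0.54 V.
k_n = μ_nC_ox · (W/L) = 1.31 mA/V².
Assume saturation: I_D = ½ k_n V_ov² = 0.5 × 1.31 × 0.54² = 0.191 mA, giving V_DS = V_DD − I_D R_D = 2.44 − 0.191 × 23.5 = -2.05 V.
But -2.05 V < V_ov = 0.54 V, so the device is actually in triode.
In triode I_D = k_n[V_ov V_DS − ½ V_DS²] and I_D = (V_DD − V_DS)/R_D. Equating: 15.4 V_DS² − 17.62 V_DS + 2.44 = 0, giving V_DS = 0.161 V (the root below V_ov).
I_D = (2.44 − 0.161) / 23.5 = 0.097 mA.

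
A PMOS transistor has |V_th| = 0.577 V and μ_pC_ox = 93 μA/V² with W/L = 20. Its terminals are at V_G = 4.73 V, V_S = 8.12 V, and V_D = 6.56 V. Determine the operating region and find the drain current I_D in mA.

Triode; I_D = 5.90 mA

V_SG = V_S − V_G = 8.12 − 4.73 = 3.39 V; V_SD = V_S − V_D = 8.12 − 6.56 = 1.56 V.
k_p = μ_pC_ox · (W/L) = 1.86 mA/V².
V_ov = V_SG − |V_th| = 3.39 − 0.577 = 2.81 V.
Since V_SD = 1.56 V < V_ov = 2.81 V, the device is in the triode region.
I_D = k_p [V_ov · V_SD − ½ V_SD²] = 1.86 × [2.81 × 1.56 − 0.5 × 1.56²] = 5.9 mA.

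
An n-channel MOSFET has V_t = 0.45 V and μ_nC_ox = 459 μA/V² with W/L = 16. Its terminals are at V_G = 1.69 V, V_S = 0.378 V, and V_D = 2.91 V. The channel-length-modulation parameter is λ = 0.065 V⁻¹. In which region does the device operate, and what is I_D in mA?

V_GS = V_G − V_S = 1.69 − 0.378 = 1.31 V; V_DS = V_D − V_S = 2.91 − 0.378 = 2.53 V.
k_n = μ_nC_ox · (W/L) = 7.344 mA/V².
V_ov = V_GS − V_t = 1.31 − 0.45 = 0.862 V.
Since V_DS = 2.53 V ≥ V_ov = 0.862 V, the device is in saturation.
I_D = ½ k_n V_ov² (1 + λ V_DS) = 0.5 × 7.344 × 0.862² × (1 + 0.065 × 2.53) = 3.18 mA.

Saturation; I_D = 3.18 mA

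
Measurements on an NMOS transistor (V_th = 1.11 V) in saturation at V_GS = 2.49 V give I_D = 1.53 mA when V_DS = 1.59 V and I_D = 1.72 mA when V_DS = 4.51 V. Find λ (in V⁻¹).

With V_GS fixed, I_D ∝ (1 + λ V_DS) in saturation, so I_D2/I_D1 = (1 + λ V_DS2)/(1 + λ V_DS1).
1.72/1.53 = 1.124 = (1 + 4.51 λ)/(1 + 1.59 λ).
Solving: λ (I_D1 V_DS2 − I_D2 V_DS1) = I_D2 − I_D1, so λ = (1.72 − 1.53) / (1.53 × 4.51 − 1.72 × 1.59) = 0.19 / 4.17 = 0.0456 V⁻¹.

λ = 0.0456 V⁻¹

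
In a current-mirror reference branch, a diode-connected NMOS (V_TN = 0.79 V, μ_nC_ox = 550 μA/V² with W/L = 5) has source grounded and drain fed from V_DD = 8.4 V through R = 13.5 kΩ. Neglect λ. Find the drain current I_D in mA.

I_D = 0.518 mA

With gate tied to drain, V_GS = V_DS ≥ V_GS − V_TN, so the device is in saturation.
k_n = μ_nC_ox · (W/L) = 2.75 mA/V².
KCL at the drain: ½ k_n (V_GS − V_TN)² = (V_DD − V_GS)/R.
Let x = V_GS − 0.79. Then 18.6 x² + x − 7.61 = 0, giving x = 0.614 V (positive root), so V_GS = 1.4 V.
I_D = (V_DD − V_GS)/R = (8.4 − 1.4) / 13.5 = 0.518 mA.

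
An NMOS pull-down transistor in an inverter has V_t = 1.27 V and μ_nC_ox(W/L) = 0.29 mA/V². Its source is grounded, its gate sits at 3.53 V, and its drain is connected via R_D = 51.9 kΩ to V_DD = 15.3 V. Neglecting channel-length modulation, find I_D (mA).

V_GS = V_G = 3.53 V, so V_ov = 3.53 − 1.27 = 2.26 V.
Assume saturation: I_D = ½ k_n V_ov² = 0.5 × 0.29 × 2.26² = 0.741 mA, giving V_DS = V_DD − I_D R_D = 15.3 − 0.741 × 51.9 = -23.1 V.
But -23.1 V < V_ov = 2.26 V, so the device is actually in triode.
In triode I_D = k_n[V_ov V_DS − ½ V_DS²] and I_D = (V_DD − V_DS)/R_D. Equating: 7.53 V_DS² − 35.02 V_DS + 15.3 = 0, giving V_DS = 0.488 V (the root below V_ov).
I_D = (15.3 − 0.488) / 51.9 = 0.285 mA.

I_D = 0.285 mA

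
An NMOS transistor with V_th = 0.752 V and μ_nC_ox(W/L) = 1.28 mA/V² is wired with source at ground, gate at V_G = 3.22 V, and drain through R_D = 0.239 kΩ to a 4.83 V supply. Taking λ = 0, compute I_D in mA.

I_D = 3.90 mA

V_GS = V_G = 3.22 V, so V_ov = 3.22 − 0.752 = 2.47 V.
Assume saturation: I_D = ½ k_n V_ov² = 0.5 × 1.28 × 2.47² = 3.9 mA, giving V_DS = V_DD − I_D R_D = 4.83 − 3.9 × 0.239 = 3.9 V.
V_DS = 3.9 V ≥ V_ov = 2.47 V, confirming saturation.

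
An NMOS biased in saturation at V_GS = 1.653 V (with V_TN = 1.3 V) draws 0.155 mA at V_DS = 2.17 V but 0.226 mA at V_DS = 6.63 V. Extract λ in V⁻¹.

With V_GS fixed, I_D ∝ (1 + λ V_DS) in saturation, so I_D2/I_D1 = (1 + λ V_DS2)/(1 + λ V_DS1).
0.226/0.155 = 1.458 = (1 + 6.63 λ)/(1 + 2.17 λ).
Solving: λ (I_D1 V_DS2 − I_D2 V_DS1) = I_D2 − I_D1, so λ = (0.226 − 0.155) / (0.155 × 6.63 − 0.226 × 2.17) = 0.071 / 0.537 = 0.132 V⁻¹.

λ = 0.132 V⁻¹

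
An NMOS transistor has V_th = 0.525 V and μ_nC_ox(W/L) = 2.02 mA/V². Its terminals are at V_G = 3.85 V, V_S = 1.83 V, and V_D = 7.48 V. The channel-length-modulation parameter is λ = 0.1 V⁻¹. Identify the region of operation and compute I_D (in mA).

V_GS = V_G − V_S = 3.85 − 1.83 = 2.02 V; V_DS = V_D − V_S = 7.48 − 1.83 = 5.65 V.
V_ov = V_GS − V_th = 2.02 − 0.525 = 1.5 V.
Since V_DS = 5.65 V ≥ V_ov = 1.5 V, the device is in saturation.
I_D = ½ k_n V_ov² (1 + λ V_DS) = 0.5 × 2.02 × 1.5² × (1 + 0.1 × 5.65) = 3.53 mA.

Saturation; I_D = 3.53 mA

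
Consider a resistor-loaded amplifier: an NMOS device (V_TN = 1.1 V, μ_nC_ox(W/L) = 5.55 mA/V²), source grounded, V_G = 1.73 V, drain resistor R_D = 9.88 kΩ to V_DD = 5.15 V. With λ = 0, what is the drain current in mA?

I_D = 0.504 mA

V_GS = V_G = 1.73 V, so V_ov = 1.73 − 1.1 = 0.63 V.
Assume saturation: I_D = ½ k_n V_ov² = 0.5 × 5.55 × 0.63² = 1.1 mA, giving V_DS = V_DD − I_D R_D = 5.15 − 1.1 × 9.88 = -5.73 V.
But -5.73 V < V_ov = 0.63 V, so the device is actually in triode.
In triode I_D = k_n[V_ov V_DS − ½ V_DS²] and I_D = (V_DD − V_DS)/R_D. Equating: 27.4 V_DS² − 35.55 V_DS + 5.15 = 0, giving V_DS = 0.166 V (the root below V_ov).
I_D = (5.15 − 0.166) / 9.88 = 0.504 mA.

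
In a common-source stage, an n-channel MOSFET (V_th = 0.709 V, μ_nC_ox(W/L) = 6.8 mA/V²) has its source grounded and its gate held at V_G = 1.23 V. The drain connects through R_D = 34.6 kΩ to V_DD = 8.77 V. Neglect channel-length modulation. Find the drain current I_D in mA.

V_GS = V_G = 1.23 V, so V_ov = 1.23 − 0.709 = 0.521 V.
Assume saturation: I_D = ½ k_n V_ov² = 0.5 × 6.8 × 0.521² = 0.923 mA, giving V_DS = V_DD − I_D R_D = 8.77 − 0.923 × 34.6 = -23.2 V.
But -23.2 V < V_ov = 0.521 V, so the device is actually in triode.
In triode I_D = k_n[V_ov V_DS − ½ V_DS²] and I_D = (V_DD − V_DS)/R_D. Equating: 118 V_DS² − 123.6 V_DS + 8.77 = 0, giving V_DS = 0.0765 V (the root below V_ov).
I_D = (8.77 − 0.0765) / 34.6 = 0.251 mA.

I_D = 0.251 mA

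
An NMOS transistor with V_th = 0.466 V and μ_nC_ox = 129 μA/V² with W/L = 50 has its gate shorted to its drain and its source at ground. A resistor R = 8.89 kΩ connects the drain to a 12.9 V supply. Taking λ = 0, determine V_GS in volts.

With gate tied to drain, V_GS = V_DS ≥ V_GS − V_th, so the device is in saturation.
k_n = μ_nC_ox · (W/L) = 6.45 mA/V².
KCL at the drain: ½ k_n (V_GS − V_th)² = (V_DD − V_GS)/R.
Let x = V_GS − 0.466. Then 28.7 x² + x − 12.43 = 0, giving x = 0.641 V (positive root), so V_GS = 1.11 V.
I_D = (V_DD − V_GS)/R = (12.9 − 1.11) / 8.89 = 1.33 mA.

V_GS = 1.11 V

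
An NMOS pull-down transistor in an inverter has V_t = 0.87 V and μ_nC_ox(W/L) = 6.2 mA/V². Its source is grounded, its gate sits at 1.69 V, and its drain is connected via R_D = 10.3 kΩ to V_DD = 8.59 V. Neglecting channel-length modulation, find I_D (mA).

V_GS = V_G = 1.69 V, so V_ov = 1.69 − 0.87 = 0.82 V.
Assume saturation: I_D = ½ k_n V_ov² = 0.5 × 6.2 × 0.82² = 2.08 mA, giving V_DS = V_DD − I_D R_D = 8.59 − 2.08 × 10.3 = -12.9 V.
But -12.9 V < V_ov = 0.82 V, so the device is actually in triode.
In triode I_D = k_n[V_ov V_DS − ½ V_DS²] and I_D = (V_DD − V_DS)/R_D. Equating: 31.9 V_DS² − 53.37 V_DS + 8.59 = 0, giving V_DS = 0.18 V (the root below V_ov).
I_D = (8.59 − 0.18) / 10.3 = 0.816 mA.

I_D = 0.816 mA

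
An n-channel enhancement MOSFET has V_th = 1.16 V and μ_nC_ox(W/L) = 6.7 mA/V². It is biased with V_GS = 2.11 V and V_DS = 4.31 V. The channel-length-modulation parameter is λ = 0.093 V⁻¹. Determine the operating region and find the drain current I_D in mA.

V_ov = V_GS − V_th = 2.11 − 1.16 = 0.95 V.
Since V_DS = 4.31 V ≥ V_ov = 0.95 V, the device is in saturation.
I_D = ½ k_n V_ov² (1 + λ V_DS) = 0.5 × 6.7 × 0.95² × (1 + 0.093 × 4.31) = 4.24 mA.

Saturation; I_D = 4.24 mA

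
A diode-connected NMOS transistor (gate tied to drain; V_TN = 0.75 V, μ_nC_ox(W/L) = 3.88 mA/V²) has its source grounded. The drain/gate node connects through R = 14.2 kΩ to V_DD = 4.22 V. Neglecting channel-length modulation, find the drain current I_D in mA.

I_D = 0.221 mA

With gate tied to drain, V_GS = V_DS ≥ V_GS − V_TN, so the device is in saturation.
KCL at the drain: ½ k_n (V_GS − V_TN)² = (V_DD − V_GS)/R.
Let x = V_GS − 0.75. Then 27.5 x² + x − 3.47 = 0, giving x = 0.337 V (positive root), so V_GS = 1.09 V.
I_D = (V_DD − V_GS)/R = (4.22 − 1.09) / 14.2 = 0.221 mA.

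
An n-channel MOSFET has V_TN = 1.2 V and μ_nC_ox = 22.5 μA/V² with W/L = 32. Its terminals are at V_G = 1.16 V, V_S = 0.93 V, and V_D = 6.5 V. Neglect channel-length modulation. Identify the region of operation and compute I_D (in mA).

V_GS = V_G − V_S = 1.16 − 0.93 = 0.23 V; V_DS = V_D − V_S = 6.5 − 0.93 = 5.57 V.
V_GS = 0.23 V < V_TN = 1.2 V, so the transistor is in cutoff.

Cutoff; I_D = 0 mA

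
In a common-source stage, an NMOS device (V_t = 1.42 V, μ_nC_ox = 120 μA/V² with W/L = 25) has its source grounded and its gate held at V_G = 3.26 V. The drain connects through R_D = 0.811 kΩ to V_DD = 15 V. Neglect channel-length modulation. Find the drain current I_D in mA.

V_GS = V_G = 3.26 V, so V_ov = 3.26 − 1.42 = 1.84 V.
k_n = μ_nC_ox · (W/L) = 3 mA/V².
Assume saturation: I_D = ½ k_n V_ov² = 0.5 × 3 × 1.84² = 5.08 mA, giving V_DS = V_DD − I_D R_D = 15 − 5.08 × 0.811 = 10.9 V.
V_DS = 10.9 V ≥ V_ov = 1.84 V, confirming saturation.

I_D = 5.08 mA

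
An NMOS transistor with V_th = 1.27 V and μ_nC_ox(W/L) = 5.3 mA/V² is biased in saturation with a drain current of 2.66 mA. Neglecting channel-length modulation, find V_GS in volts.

V_GS = 2.27 V

In saturation I_D = ½ k_n (V_GS − V_th)², so V_GS − V_th = √(2 I_D / k_n) = √(2 × 2.66 / 5.3) = 1 V.
V_GS = 1.27 + 1 = 2.27 V.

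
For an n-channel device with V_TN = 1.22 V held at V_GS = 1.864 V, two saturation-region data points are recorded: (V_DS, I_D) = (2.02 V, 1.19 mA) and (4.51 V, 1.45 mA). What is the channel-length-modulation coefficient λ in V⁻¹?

λ = 0.107 V⁻¹

With V_GS fixed, I_D ∝ (1 + λ V_DS) in saturation, so I_D2/I_D1 = (1 + λ V_DS2)/(1 + λ V_DS1).
1.45/1.19 = 1.218 = (1 + 4.51 λ)/(1 + 2.02 λ).
Solving: λ (I_D1 V_DS2 − I_D2 V_DS1) = I_D2 − I_D1, so λ = (1.45 − 1.19) / (1.19 × 4.51 − 1.45 × 2.02) = 0.26 / 2.44 = 0.107 V⁻¹.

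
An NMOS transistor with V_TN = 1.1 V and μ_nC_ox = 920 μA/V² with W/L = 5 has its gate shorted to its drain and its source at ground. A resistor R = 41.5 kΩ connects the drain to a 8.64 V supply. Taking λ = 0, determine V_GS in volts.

With gate tied to drain, V_GS = V_DS ≥ V_GS − V_TN, so the device is in saturation.
k_n = μ_nC_ox · (W/L) = 4.6 mA/V².
KCL at the drain: ½ k_n (V_GS − V_TN)² = (V_DD − V_GS)/R.
Let x = V_GS − 1.1. Then 95.4 x² + x − 7.54 = 0, giving x = 0.276 V (positive root), so V_GS = 1.38 V.
I_D = (V_DD − V_GS)/R = (8.64 − 1.38) / 41.5 = 0.175 mA.

V_GS = 1.38 V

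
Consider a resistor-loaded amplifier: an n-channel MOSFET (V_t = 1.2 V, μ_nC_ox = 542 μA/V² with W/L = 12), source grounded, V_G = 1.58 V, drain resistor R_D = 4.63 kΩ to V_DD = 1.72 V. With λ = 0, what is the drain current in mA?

I_D = 0.334 mA

V_GS = V_G = 1.58 V, so V_ov = 1.58 − 1.2 = 0.38 V.
k_n = μ_nC_ox · (W/L) = 6.504 mA/V².
Assume saturation: I_D = ½ k_n V_ov² = 0.5 × 6.504 × 0.38² = 0.47 mA, giving V_DS = V_DD − I_D R_D = 1.72 − 0.47 × 4.63 = -0.454 V.
But -0.454 V < V_ov = 0.38 V, so the device is actually in triode.
In triode I_D = k_n[V_ov V_DS − ½ V_DS²] and I_D = (V_DD − V_DS)/R_D. Equating: 15.1 V_DS² − 12.44 V_DS + 1.72 = 0, giving V_DS = 0.175 V (the root below V_ov).
I_D = (1.72 − 0.175) / 4.63 = 0.334 mA.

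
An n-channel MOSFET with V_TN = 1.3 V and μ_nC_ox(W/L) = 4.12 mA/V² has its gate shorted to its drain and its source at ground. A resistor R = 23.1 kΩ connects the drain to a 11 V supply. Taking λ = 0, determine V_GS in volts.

With gate tied to drain, V_GS = V_DS ≥ V_GS − V_TN, so the device is in saturation.
KCL at the drain: ½ k_n (V_GS − V_TN)² = (V_DD − V_GS)/R.
Let x = V_GS − 1.3. Then 47.6 x² + x − 9.7 = 0, giving x = 0.441 V (positive root), so V_GS = 1.74 V.
I_D = (V_DD − V_GS)/R = (11 − 1.74) / 23.1 = 0.401 mA.

V_GS = 1.74 V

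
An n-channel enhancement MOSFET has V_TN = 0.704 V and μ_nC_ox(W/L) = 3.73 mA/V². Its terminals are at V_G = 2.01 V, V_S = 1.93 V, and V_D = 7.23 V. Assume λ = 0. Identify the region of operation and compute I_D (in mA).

V_GS = V_G − V_S = 2.01 − 1.93 = 0.08 V; V_DS = V_D − V_S = 7.23 − 1.93 = 5.3 V.
V_GS = 0.08 V < V_TN = 0.704 V, so the transistor is in cutoff.

Cutoff; I_D = 0 mA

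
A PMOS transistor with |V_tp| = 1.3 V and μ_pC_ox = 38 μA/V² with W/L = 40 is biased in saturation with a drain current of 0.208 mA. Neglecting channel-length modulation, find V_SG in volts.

V_SG = 1.82 V

k_p = μ_pC_ox · (W/L) = 1.52 mA/V².
In saturation I_D = ½ k_p (V_SG − |V_tp|)², so V_SG − |V_tp| = √(2 I_D / k_p) = √(2 × 0.208 / 1.52) = 0.523 V.
V_SG = 1.3 + 0.523 = 1.82 V.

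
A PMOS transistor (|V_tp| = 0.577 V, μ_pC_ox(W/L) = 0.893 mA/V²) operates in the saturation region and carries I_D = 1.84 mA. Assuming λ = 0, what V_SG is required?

In saturation I_D = ½ k_p (V_SG − |V_tp|)², so V_SG − |V_tp| = √(2 I_D / k_p) = √(2 × 1.84 / 0.893) = 2.03 V.
V_SG = 0.577 + 2.03 = 2.61 V.

V_SG = 2.61 V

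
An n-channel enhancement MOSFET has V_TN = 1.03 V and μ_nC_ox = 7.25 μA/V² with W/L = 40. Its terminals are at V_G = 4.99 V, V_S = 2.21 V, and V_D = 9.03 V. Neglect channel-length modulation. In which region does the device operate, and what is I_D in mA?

Saturation; I_D = 0.444 mA

V_GS = V_G − V_S = 4.99 − 2.21 = 2.78 V; V_DS = V_D − V_S = 9.03 − 2.21 = 6.82 V.
k_n = μ_nC_ox · (W/L) = 0.29 mA/V².
V_ov = V_GS − V_TN = 2.78 − 1.03 = 1.75 V.
Since V_DS = 6.82 V ≥ V_ov = 1.75 V, the device is in saturation.
I_D = ½ k_n V_ov² = 0.5 × 0.29 × 1.75² = 0.444 mA.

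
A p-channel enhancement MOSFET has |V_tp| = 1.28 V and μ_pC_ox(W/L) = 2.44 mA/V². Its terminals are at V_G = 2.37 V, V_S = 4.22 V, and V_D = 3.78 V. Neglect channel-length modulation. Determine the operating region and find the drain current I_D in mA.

Triode; I_D = 0.376 mA

V_SG = V_S − V_G = 4.22 − 2.37 = 1.85 V; V_SD = V_S − V_D = 4.22 − 3.78 = 0.44 V.
V_ov = V_SG − |V_tp| = 1.85 − 1.28 = 0.57 V.
Since V_SD = 0.44 V < V_ov = 0.57 V, the device is in the triode region.
I_D = k_p [V_ov · V_SD − ½ V_SD²] = 2.44 × [0.57 × 0.44 − 0.5 × 0.44²] = 0.376 mA.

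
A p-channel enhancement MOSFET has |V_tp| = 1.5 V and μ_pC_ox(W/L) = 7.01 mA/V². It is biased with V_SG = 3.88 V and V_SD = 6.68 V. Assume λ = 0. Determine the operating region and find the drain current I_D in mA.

V_ov = V_SG − |V_tp| = 3.88 − 1.5 = 2.38 V.
Since V_SD = 6.68 V ≥ V_ov = 2.38 V, the device is in saturation.
I_D = ½ k_p V_ov² = 0.5 × 7.01 × 2.38² = 19.9 mA.

Saturation; I_D = 19.9 mA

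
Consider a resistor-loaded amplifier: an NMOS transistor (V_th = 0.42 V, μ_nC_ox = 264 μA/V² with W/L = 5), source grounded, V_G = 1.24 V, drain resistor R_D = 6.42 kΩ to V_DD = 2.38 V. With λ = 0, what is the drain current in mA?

V_GS = V_G = 1.24 V, so V_ov = 1.24 − 0.42 = 0.82 V.
k_n = μ_nC_ox · (W/L) = 1.32 mA/V².
Assume saturation: I_D = ½ k_n V_ov² = 0.5 × 1.32 × 0.82² = 0.444 mA, giving V_DS = V_DD − I_D R_D = 2.38 − 0.444 × 6.42 = -0.469 V.
But -0.469 V < V_ov = 0.82 V, so the device is actually in triode.
In triode I_D = k_n[V_ov V_DS − ½ V_DS²] and I_D = (V_DD − V_DS)/R_D. Equating: 4.24 V_DS² − 7.949 V_DS + 2.38 = 0, giving V_DS = 0.374 V (the root below V_ov).
I_D = (2.38 − 0.374) / 6.42 = 0.312 mA.

I_D = 0.312 mA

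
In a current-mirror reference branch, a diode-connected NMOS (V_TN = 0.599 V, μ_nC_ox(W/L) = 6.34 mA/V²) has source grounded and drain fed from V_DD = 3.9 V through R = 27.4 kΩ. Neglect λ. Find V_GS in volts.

With gate tied to drain, V_GS = V_DS ≥ V_GS − V_TN, so the device is in saturation.
KCL at the drain: ½ k_n (V_GS − V_TN)² = (V_DD − V_GS)/R.
Let x = V_GS − 0.599. Then 86.9 x² + x − 3.301 = 0, giving x = 0.189 V (positive root), so V_GS = 0.788 V.
I_D = (V_DD − V_GS)/R = (3.9 − 0.788) / 27.4 = 0.114 mA.

V_GS = 0.788 V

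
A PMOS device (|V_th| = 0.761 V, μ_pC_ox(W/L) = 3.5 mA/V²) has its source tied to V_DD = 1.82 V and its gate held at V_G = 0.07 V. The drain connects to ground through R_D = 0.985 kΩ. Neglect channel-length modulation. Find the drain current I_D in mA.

V_SG = V_DD − V_G = 1.82 − 0.07 = 1.75 V, so V_ov = 1.75 − 0.761 = 0.989 V.
Assume saturation: I_D = ½ k_p V_ov² = 0.5 × 3.5 × 0.989² = 1.71 mA, giving V_SD = V_DD − I_D R_D = 1.82 − 1.71 × 0.985 = 0.134 V.
But 0.134 V < V_ov = 0.989 V, so the device is actually in triode.
In triode I_D = k_p[V_ov V_SD − ½ V_SD²] and I_D = (V_DD − V_SD)/R_D. Equating: 1.72 V_SD² − 4.41 V_SD + 1.82 = 0, giving V_SD = 0.517 V (the root below V_ov).
I_D = (1.82 − 0.517) / 0.985 = 1.32 mA.

I_D = 1.32 mA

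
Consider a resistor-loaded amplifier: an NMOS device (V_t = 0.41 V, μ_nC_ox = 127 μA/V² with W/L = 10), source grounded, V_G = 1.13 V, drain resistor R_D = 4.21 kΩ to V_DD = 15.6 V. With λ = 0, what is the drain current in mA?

I_D = 0.329 mA

V_GS = V_G = 1.13 V, so V_ov = 1.13 − 0.41 = 0.72 V.
k_n = μ_nC_ox · (W/L) = 1.27 mA/V².
Assume saturation: I_D = ½ k_n V_ov² = 0.5 × 1.27 × 0.72² = 0.329 mA, giving V_DS = V_DD − I_D R_D = 15.6 − 0.329 × 4.21 = 14.2 V.
V_DS = 14.2 V ≥ V_ov = 0.72 V, confirming saturation.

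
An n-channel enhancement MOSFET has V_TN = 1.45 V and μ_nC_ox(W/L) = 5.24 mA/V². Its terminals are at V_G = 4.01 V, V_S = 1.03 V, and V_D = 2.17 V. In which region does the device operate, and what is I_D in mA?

Triode; I_D = 5.73 mA

V_GS = V_G − V_S = 4.01 − 1.03 = 2.98 V; V_DS = V_D − V_S = 2.17 − 1.03 = 1.14 V.
V_ov = V_GS − V_TN = 2.98 − 1.45 = 1.53 V.
Since V_DS = 1.14 V < V_ov = 1.53 V, the device is in the triode region.
I_D = k_n [V_ov · V_DS − ½ V_DS²] = 5.24 × [1.53 × 1.14 − 0.5 × 1.14²] = 5.73 mA.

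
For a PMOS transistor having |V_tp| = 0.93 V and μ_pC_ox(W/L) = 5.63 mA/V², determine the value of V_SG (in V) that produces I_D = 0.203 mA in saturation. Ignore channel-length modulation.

V_SG = 1.20 V

In saturation I_D = ½ k_p (V_SG − |V_tp|)², so V_SG − |V_tp| = √(2 I_D / k_p) = √(2 × 0.203 / 5.63) = 0.269 V.
V_SG = 0.93 + 0.269 = 1.2 V.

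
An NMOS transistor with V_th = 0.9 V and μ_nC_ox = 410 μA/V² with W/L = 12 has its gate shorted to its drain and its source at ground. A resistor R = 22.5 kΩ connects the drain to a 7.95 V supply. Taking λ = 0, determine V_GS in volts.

With gate tied to drain, V_GS = V_DS ≥ V_GS − V_th, so the device is in saturation.
k_n = μ_nC_ox · (W/L) = 4.92 mA/V².
KCL at the drain: ½ k_n (V_GS − V_th)² = (V_DD − V_GS)/R.
Let x = V_GS − 0.9. Then 55.4 x² + x − 7.05 = 0, giving x = 0.348 V (positive root), so V_GS = 1.25 V.
I_D = (V_DD − V_GS)/R = (7.95 − 1.25) / 22.5 = 0.298 mA.

V_GS = 1.25 V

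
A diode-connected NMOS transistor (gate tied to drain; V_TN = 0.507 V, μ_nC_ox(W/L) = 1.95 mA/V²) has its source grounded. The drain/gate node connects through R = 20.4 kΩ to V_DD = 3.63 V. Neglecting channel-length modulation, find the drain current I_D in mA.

With gate tied to drain, V_GS = V_DS ≥ V_GS − V_TN, so the device is in saturation.
KCL at the drain: ½ k_n (V_GS − V_TN)² = (V_DD − V_GS)/R.
Let x = V_GS − 0.507. Then 19.9 x² + x − 3.123 = 0, giving x = 0.372 V (positive root), so V_GS = 0.879 V.
I_D = (V_DD − V_GS)/R = (3.63 − 0.879) / 20.4 = 0.135 mA.

I_D = 0.135 mA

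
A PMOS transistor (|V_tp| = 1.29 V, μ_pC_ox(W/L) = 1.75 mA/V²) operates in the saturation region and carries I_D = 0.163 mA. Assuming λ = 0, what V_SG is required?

In saturation I_D = ½ k_p (V_SG − |V_tp|)², so V_SG − |V_tp| = √(2 I_D / k_p) = √(2 × 0.163 / 1.75) = 0.432 V.
V_SG = 1.29 + 0.432 = 1.72 V.

V_SG = 1.72 V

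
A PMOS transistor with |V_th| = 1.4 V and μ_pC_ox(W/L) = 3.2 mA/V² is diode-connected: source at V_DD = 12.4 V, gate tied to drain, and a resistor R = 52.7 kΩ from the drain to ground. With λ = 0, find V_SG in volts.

V_SG = 1.76 V

With gate tied to drain, V_SG = V_SD ≥ V_SG − |V_th|, so the device is in saturation.
KCL at the drain: ½ k_p (V_SG − |V_th|)² = (V_DD − V_SG)/R.
Let x = V_SG − 1.4. Then 84.3 x² + x − 11 = 0, giving x = 0.355 V (positive root), so V_SG = 1.76 V.
I_D = (V_DD − V_SG)/R = (12.4 − 1.76) / 52.7 = 0.202 mA.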